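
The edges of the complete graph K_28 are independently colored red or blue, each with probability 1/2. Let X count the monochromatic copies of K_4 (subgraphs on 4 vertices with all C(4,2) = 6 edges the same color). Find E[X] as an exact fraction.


Let X = Σ_S X_S over the C(28, 4) = 20475 subsets S of size 4, where X_S = 1 if the K_4 on S is monochromatic.
For a fixed S, the K_4 on S has C(4, 2) = 6 edges. P[all 6 edges red] = (1/2)^6, and likewise for blue, so P[monochromatic] = 2·(1/2)^6 = 2^{1 − 6} = 1/32.
By linearity of expectation: E[X] = C(28, 4) · 2^{1 − 6} = 20475 · 1/32 = 20475/32.
Numerically: E[X] ≈ 639.843750.

E[X] = C(28,4)·2^(1−C(4,2)) = 20475/32 ≈ 639.843750.


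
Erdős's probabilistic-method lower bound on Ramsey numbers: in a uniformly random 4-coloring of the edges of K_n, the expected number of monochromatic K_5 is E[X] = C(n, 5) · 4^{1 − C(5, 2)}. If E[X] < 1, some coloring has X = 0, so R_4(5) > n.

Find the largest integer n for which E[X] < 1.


We need C(n, 5) · 4^{1 − 10} < 1, i.e. C(n, 5) < 4^{10 − 1} = 262144.
Check values of n near the boundary:
  n = 31: C(31, 5) = 169911; 169911 < 262144? YES
  n = 32: C(32, 5) = 201376; 201376 < 262144? YES
  n = 33: C(33, 5) = 237336; 237336 < 262144? YES
  n = 34: C(34, 5) = 278256; 278256 < 262144? NO
  n = 35: C(35, 5) = 324632; 324632 < 262144? NO
The largest n with C(n, 5) < 262144 is n = 33 (where E[X] = 29667/32768 ≈ 0.905). Hence R_4(5) > 33, i.e. R_4(5) ≥ 34.

Largest n = 33; hence R_4(5) > 33.


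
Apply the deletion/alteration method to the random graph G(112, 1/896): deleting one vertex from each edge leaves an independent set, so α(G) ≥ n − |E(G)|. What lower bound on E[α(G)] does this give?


E[|E(G)|] = C(112, 2)·p = 6216 · (1/896) = 111/16.
E[α(G)] ≥ n − E[|E(G)|] = 112 − 111/16 = 1681/16.
Numerically: ≈ 105.06250.
(This is only a lower bound; the true E[α(G)] may be larger.)

E[α(G)] ≥ 1681/16 ≈ 105.06250.


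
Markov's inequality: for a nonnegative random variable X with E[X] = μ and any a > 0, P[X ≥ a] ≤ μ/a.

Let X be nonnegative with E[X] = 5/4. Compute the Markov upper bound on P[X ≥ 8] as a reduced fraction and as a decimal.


μ = E[X] = 5/4, a = 8.
Markov: P[X ≥ 8] ≤ μ/a = (5/4)/8 = 5/32.
Numerically: ≈ 0.15625.
(Since a = 8 > μ = 1.25000, the bound 5/32 is < 1 and informative.)

P[X ≥ 8] ≤ 5/32 ≈ 0.15625.


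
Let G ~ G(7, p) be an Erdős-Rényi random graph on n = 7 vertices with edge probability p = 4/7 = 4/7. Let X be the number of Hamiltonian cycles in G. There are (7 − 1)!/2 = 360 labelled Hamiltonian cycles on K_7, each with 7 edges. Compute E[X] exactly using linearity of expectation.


K_7 has (7 − 1)!/2 = 360 labelled Hamiltonian cycles.
For each such Hamiltonian cycle H, let X_H = 1 if all 7 edges of H are present in G. Then P[X_H = 1] = p^{7} = (4/7)^{7} = 16384/823543.
Summing the indicators: E[X] = Σ_H E[X_H] = 360 · p^{7} = 360 · 16384/823543 = 5898240/823543.
Numerically: E[X] ≈ 7.16203.

E[X] = 360 · (4/7)^{7} = 5898240/823543 ≈ 7.16203.


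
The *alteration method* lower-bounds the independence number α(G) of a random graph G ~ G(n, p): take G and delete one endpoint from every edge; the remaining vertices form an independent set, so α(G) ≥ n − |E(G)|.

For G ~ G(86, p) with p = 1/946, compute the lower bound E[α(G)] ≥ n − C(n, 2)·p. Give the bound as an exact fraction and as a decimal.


E[|E(G)|] = C(86, 2)·p = 3655 · (1/946) = 85/22.
E[α(G)] ≥ n − E[|E(G)|] = 86 − 85/22 = 1807/22.
Numerically: ≈ 82.136364.
(This is only a lower bound; the true E[α(G)] may be larger.)

E[α(G)] ≥ 1807/22 ≈ 82.136364.


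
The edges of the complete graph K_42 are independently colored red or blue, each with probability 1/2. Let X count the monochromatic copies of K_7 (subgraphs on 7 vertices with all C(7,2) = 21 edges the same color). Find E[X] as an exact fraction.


Let X = Σ_S X_S over the C(42, 7) = 26978328 subsets S of size 7, where X_S = 1 if the K_7 on S is monochromatic.
For a fixed S, the K_7 on S has C(7, 2) = 21 edges. P[all 21 edges red] = (1/2)^21, and likewise for blue, so P[monochromatic] = 2·(1/2)^21 = 2^{1 − 21} = 1/1048576.
By linearity: E[X] = C(42, 7) · 2^{1 − 21} = 26978328 · 1/1048576 = 3372291/131072.
Numerically: E[X] ≈ 25.7285.

E[X] = C(42,7)·2^(1−C(7,2)) = 3372291/131072 ≈ 25.7285.


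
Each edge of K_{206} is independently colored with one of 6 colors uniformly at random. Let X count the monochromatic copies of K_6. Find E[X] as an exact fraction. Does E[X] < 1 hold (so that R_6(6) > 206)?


E[X] = C(206, 6) · 6^{1 − 15} = 98619368491 · 6^{−14} = 98619368491/78364164096.
As a reduced fraction: E[X] = 98619368491/78364164096 ≈ 1.258.
Is E[X] < 1? NO.
Since E[X] ≥ 1, the first-moment bound is inconclusive at n = 206; it does NOT by itself certify R_6(6) > 206.

E[X] = 98619368491/78364164096 ≈ 1.258; E[X] ≥ 1; first-moment method inconclusive here.


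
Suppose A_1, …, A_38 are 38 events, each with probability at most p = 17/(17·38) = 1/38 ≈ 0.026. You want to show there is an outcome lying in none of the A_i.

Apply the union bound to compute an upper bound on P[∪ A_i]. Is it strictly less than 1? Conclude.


Union bound: P[∪_{i=1}^{38} A_i] ≤ Σ_i P[A_i] ≤ 38·p = 38·(1/38) = 1.
Numerically: 1 ≈ 1.000.
Is 1 < 1? NO.
Since the bound 1 is ≥ 1, the union bound is uninformative here; it does NOT by itself certify existence.

38·p = 1 ≈ 1.000; existence NOT certified by the union bound.


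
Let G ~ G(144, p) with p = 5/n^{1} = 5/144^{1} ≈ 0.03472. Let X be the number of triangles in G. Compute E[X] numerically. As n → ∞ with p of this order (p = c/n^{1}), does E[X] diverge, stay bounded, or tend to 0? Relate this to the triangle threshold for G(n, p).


Number of potential triangles: C(144, 3) = 487344.
Each occurs with probability p³ ≈ (0.03472)³ ≈ 4.186225e-05.
By linearity: E[X] = C(144, 3)·p³ ≈ 487344 · 4.186225e-05 ≈ 20.4013.
Here α = 1, so p = 5/n is exactly at the triangle threshold p ~ 1/n. Asymptotically E[X] → c³/6 = 5³/6 = 125/6 ≈ 20.8333, a bounded constant. In this regime the triangle count is asymptotically Poisson(c³/6).

E[X] ≈ 20.4013; in regime p = Θ(1/n^{1}) E[X] stays bounded (at the triangle threshold p ~ 1/n).


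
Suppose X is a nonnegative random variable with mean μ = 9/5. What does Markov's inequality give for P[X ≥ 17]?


μ = E[X] = 9/5, a = 17.
Markov: P[X ≥ 17] ≤ μ/a = (9/5)/17 = 9/85.
Numerically: ≈ 0.1059.
(Since a = 17 > μ = 1.8000, the bound 9/85 is < 1 and informative.)

P[X ≥ 17] ≤ 9/85 ≈ 0.1059.


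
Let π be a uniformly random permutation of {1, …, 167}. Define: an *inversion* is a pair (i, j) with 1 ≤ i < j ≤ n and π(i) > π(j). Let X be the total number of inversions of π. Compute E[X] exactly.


Write X = Σ X_I over the C(167, 2) = 13861 pairs i < j, with X_I the indicator of one inversion.
There are 13861 indicators.
For each fixed pair i < j, the values π(i) and π(j) are two distinct elements of {1, …, 167} in uniformly random order; by symmetry P[π(i) > π(j)] = 1/2.
By linearity: E[X] = 13861 · (1/2) = C(167, 2) · (1/2) = 13861/2 = 13861/2 ≈ 6930.50000.

E[X] = 13861/2 = 6930.50000.


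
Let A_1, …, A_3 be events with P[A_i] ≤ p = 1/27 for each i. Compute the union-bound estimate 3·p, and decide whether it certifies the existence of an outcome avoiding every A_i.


Union bound: P[∪_{i=1}^{3} A_i] ≤ Σ_i P[A_i] ≤ 3·p = 3·(1/27) = 1/9.
Numerically: 1/9 ≈ 0.1111111.
Is 1/9 < 1? YES.
Since P[∪ A_i] ≤ 1/9 < 1, the complement has P[∩ A_i^c] ≥ 1 − 1/9 = 8/9 > 0, so some outcome avoids every A_i.

3·p = 1/9 ≈ 0.1111111; existence CERTIFIED by the union bound.


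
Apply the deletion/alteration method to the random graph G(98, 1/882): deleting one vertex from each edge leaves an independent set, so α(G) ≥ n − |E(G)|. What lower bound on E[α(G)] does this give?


E[|E(G)|] = C(98, 2)·p = 4753 · (1/882) = 97/18.
E[α(G)] ≥ n − E[|E(G)|] = 98 − 97/18 = 1667/18.
Numerically: ≈ 92.611.
(This is only a lower bound; the true E[α(G)] may be larger.)

E[α(G)] ≥ 1667/18 ≈ 92.611.


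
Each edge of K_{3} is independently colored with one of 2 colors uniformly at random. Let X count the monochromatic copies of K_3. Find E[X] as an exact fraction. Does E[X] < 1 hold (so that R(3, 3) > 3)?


E[X] = C(3, 3) · 2^{1 − 3} = 1 · 2^{−2} = 1/4.
As a reduced fraction: E[X] = 1/4 ≈ 0.25000.
Is E[X] < 1? YES.
Since E[X] < 1, there exists a 2-coloring of K_{3} with no monochromatic K_3; hence R(3, 3) > 3.

E[X] = 1/4 ≈ 0.25000; E[X] < 1, so R(3, 3) > 3.


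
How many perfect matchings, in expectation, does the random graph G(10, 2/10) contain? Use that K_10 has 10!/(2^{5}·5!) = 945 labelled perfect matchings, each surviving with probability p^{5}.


K_10 has 10!/(2^{5}·5!) = 945 labelled perfect matchings.
For each such perfect matching H, let X_H = 1 if all 5 edges of H are present in G. Then P[X_H = 1] = p^{5} = (1/5)^{5} = 1/3125.
Summing the indicators: E[X] = Σ_H E[X_H] = 945 · p^{5} = 945 · 1/3125 = 189/625.
Numerically: E[X] ≈ 0.3024.

E[X] = 945 · (1/5)^{5} = 189/625 ≈ 0.3024.


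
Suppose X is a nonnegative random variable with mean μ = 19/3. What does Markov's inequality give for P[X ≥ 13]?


μ = E[X] = 19/3, a = 13.
Markov: P[X ≥ 13] ≤ μ/a = (19/3)/13 = 19/39.
Numerically: ≈ 0.487179.
(Since a = 13 > μ = 6.333333, the bound 19/39 is < 1 and informative.)

P[X ≥ 13] ≤ 19/39 ≈ 0.487179.


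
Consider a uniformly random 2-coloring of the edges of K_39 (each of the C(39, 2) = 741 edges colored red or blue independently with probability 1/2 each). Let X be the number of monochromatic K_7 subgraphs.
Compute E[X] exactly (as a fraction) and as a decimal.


Let X = Σ_S X_S over the C(39, 7) = 15380937 subsets S of size 7, where X_S = 1 if the K_7 on S is monochromatic.
For a fixed S, the K_7 on S has C(7, 2) = 21 edges. P[all 21 edges red] = (1/2)^21, and likewise for blue, so P[monochromatic] = 2·(1/2)^21 = 2^{1 − 21} = 1/1048576.
By linearity of expectation: E[X] = C(39, 7) · 2^{1 − 21} = 15380937 · 1/1048576 = 15380937/1048576.
Numerically: E[X] ≈ 14.668405.

E[X] = C(39,7)·2^(1−C(7,2)) = 15380937/1048576 ≈ 14.668405.


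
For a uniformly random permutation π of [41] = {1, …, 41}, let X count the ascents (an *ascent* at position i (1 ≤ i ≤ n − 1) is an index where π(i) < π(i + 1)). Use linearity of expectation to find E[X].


Write X = Σ X_I over i = 1, …, 40, with X_I the indicator of one ascent.
There are 40 indicators.
For each fixed i, the pair (π(i), π(i+1)) is a uniformly random ordered pair of distinct values from {1, …, 41}; by symmetry P[π(i) < π(i+1)] = 1/2.
By linearity: E[X] = 40 · (1/2) = (41 − 1) · (1/2) = 20 ≈ 20.000.

E[X] = 20 = 20.000.


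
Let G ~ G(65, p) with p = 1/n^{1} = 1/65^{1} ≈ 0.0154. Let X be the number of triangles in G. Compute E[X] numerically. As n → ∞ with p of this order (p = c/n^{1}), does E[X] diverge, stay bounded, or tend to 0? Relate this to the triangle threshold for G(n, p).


Number of potential triangles: C(65, 3) = 43680.
Each occurs with probability p³ ≈ (0.0154)³ ≈ 3.64133e-06.
By linearity: E[X] = C(65, 3)·p³ ≈ 43680 · 3.64133e-06 ≈ 0.159.
Here α = 1, so p = 1/n is exactly at the triangle threshold p ~ 1/n. Asymptotically E[X] → c³/6 = 1³/6 = 1/6 ≈ 0.167, a bounded constant. In this regime the triangle count is asymptotically Poisson(c³/6).

E[X] ≈ 0.159; in regime p = Θ(1/n^{1}) E[X] stays bounded (at the triangle threshold p ~ 1/n).


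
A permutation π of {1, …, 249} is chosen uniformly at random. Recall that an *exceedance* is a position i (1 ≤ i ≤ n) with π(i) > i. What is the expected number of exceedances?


Write X = Σ_{i=1}^{249} X_i, where X_i = 1_{π(i) > i}.
For each fixed i, π(i) is uniform over {1, …, 249} (marginal of a uniform permutation), so P[π(i) > i] = (n − i)/n. Summing: Σ_{i=1}^{249} (n − i)/n = (0 + 1 + … + 248)/249 = 249(249 − 1)/(2·249) = (249 − 1)/2.
Hence E[X] = Σ_{i=1}^{249} (249 − i)/249 = 124 ≈ 124.000000.

E[X] = 124 = 124.000000.


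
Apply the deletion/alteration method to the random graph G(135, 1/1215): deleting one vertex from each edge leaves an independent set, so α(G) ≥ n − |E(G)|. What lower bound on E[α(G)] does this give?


E[|E(G)|] = C(135, 2)·p = 9045 · (1/1215) = 67/9.
E[α(G)] ≥ n − E[|E(G)|] = 135 − 67/9 = 1148/9.
Numerically: ≈ 127.5556.
(This is only a lower bound; the true E[α(G)] may be larger.)

E[α(G)] ≥ 1148/9 ≈ 127.5556.


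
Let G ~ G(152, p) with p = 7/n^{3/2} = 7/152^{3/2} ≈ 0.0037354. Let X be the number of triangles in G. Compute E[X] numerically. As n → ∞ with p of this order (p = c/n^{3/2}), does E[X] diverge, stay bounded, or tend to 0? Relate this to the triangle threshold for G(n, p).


Number of potential triangles: C(152, 3) = 573800.
Each occurs with probability p³ ≈ (0.0037354)³ ≈ 5.2119228e-08.
By linearity: E[X] = C(152, 3)·p³ ≈ 573800 · 5.2119228e-08 ≈ 0.02991.
Since α = 3/2 > 1, p = c/n^{3/2} = o(1/n) is below the triangle threshold p ~ 1/n. Asymptotically E[X] ~ (c³/6)·n^{3(1−α)} = (7³/6)·n^{-1.5} → 0, so by Markov's inequality G has no triangles w.h.p.

E[X] ≈ 0.02991; in regime p = Θ(1/n^{3/2}) E[X] tends to 0 (below the triangle threshold p ~ 1/n).


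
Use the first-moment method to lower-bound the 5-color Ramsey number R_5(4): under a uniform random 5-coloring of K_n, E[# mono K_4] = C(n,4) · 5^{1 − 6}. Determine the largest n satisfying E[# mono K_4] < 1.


We need C(n, 4) · 5^{1 − 6} < 1, i.e. C(n, 4) < 5^{6 − 1} = 3125.
Check values of n near the boundary:
  n = 17: C(17, 4) = 2380; 2380 < 3125? YES
  n = 18: C(18, 4) = 3060; 3060 < 3125? YES
  n = 19: C(19, 4) = 3876; 3876 < 3125? NO
  n = 20: C(20, 4) = 4845; 4845 < 3125? NO
  n = 21: C(21, 4) = 5985; 5985 < 3125? NO
The largest n with C(n, 4) < 3125 is n = 18 (where E[X] = 612/625 ≈ 0.9792). Hence R_5(4) > 18, i.e. R_5(4) ≥ 19.

Largest n = 18; hence R_5(4) > 18.


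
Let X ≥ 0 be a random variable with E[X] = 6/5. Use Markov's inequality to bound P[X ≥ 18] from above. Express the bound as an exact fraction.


μ = E[X] = 6/5, a = 18.
Markov: P[X ≥ 18] ≤ μ/a = (6/5)/18 = 1/15.
Numerically: ≈ 0.066667.
(Since a = 18 > μ = 1.200000, the bound 1/15 is < 1 and informative.)

P[X ≥ 18] ≤ 1/15 ≈ 0.066667.


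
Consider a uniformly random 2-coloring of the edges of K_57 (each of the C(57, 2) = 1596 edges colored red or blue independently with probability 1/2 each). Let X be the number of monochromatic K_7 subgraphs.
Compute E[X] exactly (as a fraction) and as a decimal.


Let X = Σ_S X_S over the C(57, 7) = 264385836 subsets S of size 7, where X_S = 1 if the K_7 on S is monochromatic.
For a fixed S, the K_7 on S has C(7, 2) = 21 edges. P[all 21 edges red] = (1/2)^21, and likewise for blue, so P[monochromatic] = 2·(1/2)^21 = 2^{1 − 21} = 1/1048576.
By linearity: E[X] = C(57, 7) · 2^{1 − 21} = 264385836 · 1/1048576 = 66096459/262144.
Numerically: E[X] ≈ 252.138.

E[X] = C(57,7)·2^(1−C(7,2)) = 66096459/262144 ≈ 252.138.


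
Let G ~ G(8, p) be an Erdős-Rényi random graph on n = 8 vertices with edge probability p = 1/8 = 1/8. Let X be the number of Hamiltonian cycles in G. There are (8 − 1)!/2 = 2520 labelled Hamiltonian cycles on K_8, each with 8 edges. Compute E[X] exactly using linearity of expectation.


K_8 has (8 − 1)!/2 = 2520 labelled Hamiltonian cycles.
For each such Hamiltonian cycle H, let X_H = 1 if all 8 edges of H are present in G. Then P[X_H = 1] = p^{8} = (1/8)^{8} = 1/16777216.
By linearity: E[X] = Σ_H E[X_H] = 2520 · p^{8} = 2520 · 1/16777216 = 315/2097152.
Numerically: E[X] ≈ 0.000150204.

E[X] = 2520 · (1/8)^{8} = 315/2097152 ≈ 0.000150204.


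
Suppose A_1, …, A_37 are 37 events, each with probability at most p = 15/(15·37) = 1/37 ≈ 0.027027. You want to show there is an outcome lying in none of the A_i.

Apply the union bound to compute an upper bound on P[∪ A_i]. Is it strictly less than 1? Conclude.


Union bound: P[∪_{i=1}^{37} A_i] ≤ Σ_i P[A_i] ≤ 37·p = 37·(1/37) = 1.
Numerically: 1 ≈ 1.000000.
Is 1 < 1? NO.
Since the bound 1 is ≥ 1, the union bound is uninformative here; it does NOT by itself certify existence.

37·p = 1 ≈ 1.000000; existence NOT certified by the union bound.


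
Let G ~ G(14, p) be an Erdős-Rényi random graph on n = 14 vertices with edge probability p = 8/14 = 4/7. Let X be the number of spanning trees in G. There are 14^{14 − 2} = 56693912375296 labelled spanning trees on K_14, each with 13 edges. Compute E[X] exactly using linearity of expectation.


K_14 has 14^{14 − 2} = 56693912375296 labelled spanning trees.
For each such spanning tree H, let X_H = 1 if all 13 edges of H are present in G. Then P[X_H = 1] = p^{13} = (4/7)^{13} = 67108864/96889010407.
Summing the indicators: E[X] = Σ_H E[X_H] = 56693912375296 · p^{13} = 56693912375296 · 67108864/96889010407 = 274877906944/7.
Numerically: E[X] ≈ 3.9268e+10.

E[X] = 56693912375296 · (4/7)^{13} = 274877906944/7 ≈ 3.9268e+10.


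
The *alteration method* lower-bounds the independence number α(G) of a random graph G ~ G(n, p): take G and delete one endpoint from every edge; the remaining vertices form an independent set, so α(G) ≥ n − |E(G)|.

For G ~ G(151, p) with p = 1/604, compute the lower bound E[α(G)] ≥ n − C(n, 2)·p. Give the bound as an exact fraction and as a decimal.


E[|E(G)|] = C(151, 2)·p = 11325 · (1/604) = 75/4.
E[α(G)] ≥ n − E[|E(G)|] = 151 − 75/4 = 529/4.
Numerically: ≈ 132.25000.
(This is only a lower bound; the true E[α(G)] may be larger.)

E[α(G)] ≥ 529/4 ≈ 132.25000.


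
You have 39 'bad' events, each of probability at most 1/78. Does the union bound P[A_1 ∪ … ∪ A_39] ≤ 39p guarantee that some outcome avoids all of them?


Union bound: P[∪_{i=1}^{39} A_i] ≤ Σ_i P[A_i] ≤ 39·p = 39·(1/78) = 1/2.
Numerically: 1/2 ≈ 0.500000.
Is 1/2 < 1? YES.
Since P[∪ A_i] ≤ 1/2 < 1, the complement has P[∩ A_i^c] ≥ 1 − 1/2 = 1/2 > 0, so some outcome avoids every A_i.

39·p = 1/2 ≈ 0.500000; existence CERTIFIED by the union bound.


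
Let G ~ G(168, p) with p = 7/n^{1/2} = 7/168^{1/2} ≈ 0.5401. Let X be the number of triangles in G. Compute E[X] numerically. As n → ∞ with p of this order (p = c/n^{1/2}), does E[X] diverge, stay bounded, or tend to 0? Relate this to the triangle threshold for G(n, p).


Number of potential triangles: C(168, 3) = 776216.
Each occurs with probability p³ ≈ (0.5401)³ ≈ 1.575180e-01.
By linearity: E[X] = C(168, 3)·p³ ≈ 776216 · 1.575180e-01 ≈ 122267.9943.
Since α = 1/2 < 1, p = c/n^{1/2} ≫ 1/n is above the triangle threshold p ~ 1/n. Asymptotically E[X] ~ (c³/6)·n^{3(1−α)} = (7³/6)·n^{1.5} → ∞; triangles are abundant w.h.p.

E[X] ≈ 122267.9943; in regime p = Θ(1/n^{1/2}) E[X] diverges (above the triangle threshold p ~ 1/n).


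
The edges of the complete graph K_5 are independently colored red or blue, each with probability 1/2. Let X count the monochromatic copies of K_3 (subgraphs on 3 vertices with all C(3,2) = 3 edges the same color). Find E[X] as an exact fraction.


Let X = Σ_S X_S over the C(5, 3) = 10 subsets S of size 3, where X_S = 1 if the K_3 on S is monochromatic.
For a fixed S, the K_3 on S has C(3, 2) = 3 edges. P[all 3 edges red] = (1/2)^3, and likewise for blue, so P[monochromatic] = 2·(1/2)^3 = 2^{1 − 3} = 1/4.
Summing: E[X] = C(5, 3) · 2^{1 − 3} = 10 · 1/4 = 5/2.
Numerically: E[X] ≈ 2.5000.

E[X] = C(5,3)·2^(1−C(3,2)) = 5/2 ≈ 2.5000.


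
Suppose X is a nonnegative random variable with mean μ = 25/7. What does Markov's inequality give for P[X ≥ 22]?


μ = E[X] = 25/7, a = 22.
Markov: P[X ≥ 22] ≤ μ/a = (25/7)/22 = 25/154.
Numerically: ≈ 0.1623.
(Since a = 22 > μ = 3.5714, the bound 25/154 is < 1 and informative.)

P[X ≥ 22] ≤ 25/154 ≈ 0.1623.


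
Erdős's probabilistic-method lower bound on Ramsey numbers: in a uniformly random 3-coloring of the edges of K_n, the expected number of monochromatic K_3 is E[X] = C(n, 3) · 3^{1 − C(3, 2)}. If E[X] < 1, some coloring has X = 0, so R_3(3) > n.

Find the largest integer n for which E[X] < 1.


We need C(n, 3) · 3^{1 − 3} < 1, i.e. C(n, 3) < 3^{3 − 1} = 9.
Check values of n near the boundary:
  n = 3: C(3, 3) = 1; 1 < 9? YES
  n = 4: C(4, 3) = 4; 4 < 9? YES
  n = 5: C(5, 3) = 10; 10 < 9? NO
The largest n with C(n, 3) < 9 is n = 4 (where E[X] = 4/9 ≈ 0.4444). Hence R_3(3) > 4, i.e. R_3(3) ≥ 5.

Largest n = 4; hence R_3(3) > 4.


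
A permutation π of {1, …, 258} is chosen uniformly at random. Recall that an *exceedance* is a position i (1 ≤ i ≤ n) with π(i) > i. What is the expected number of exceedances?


Write X = Σ_{i=1}^{258} X_i, where X_i = 1_{π(i) > i}.
For each fixed i, π(i) is uniform over {1, …, 258} (marginal of a uniform permutation), so P[π(i) > i] = (n − i)/n. Summing: Σ_{i=1}^{258} (n − i)/n = (0 + 1 + … + 257)/258 = 258(258 − 1)/(2·258) = (258 − 1)/2.
Hence E[X] = Σ_{i=1}^{258} (258 − i)/258 = 257/2 ≈ 128.500000.

E[X] = 257/2 = 128.500000.


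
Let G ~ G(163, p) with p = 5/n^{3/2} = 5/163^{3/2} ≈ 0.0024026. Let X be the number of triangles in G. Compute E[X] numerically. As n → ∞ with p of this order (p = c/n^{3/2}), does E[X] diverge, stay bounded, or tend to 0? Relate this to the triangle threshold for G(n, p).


Number of potential triangles: C(163, 3) = 708561.
Each occurs with probability p³ ≈ (0.0024026)³ ≈ 1.3869659e-08.
By linearity: E[X] = C(163, 3)·p³ ≈ 708561 · 1.3869659e-08 ≈ 0.00983.
Since α = 3/2 > 1, p = c/n^{3/2} = o(1/n) is below the triangle threshold p ~ 1/n. Asymptotically E[X] ~ (c³/6)·n^{3(1−α)} = (5³/6)·n^{-1.5} → 0, so by Markov's inequality G has no triangles w.h.p.

E[X] ≈ 0.00983; in regime p = Θ(1/n^{3/2}) E[X] tends to 0 (below the triangle threshold p ~ 1/n).


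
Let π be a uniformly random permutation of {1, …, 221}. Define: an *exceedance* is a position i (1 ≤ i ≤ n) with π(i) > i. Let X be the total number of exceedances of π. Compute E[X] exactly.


Write X = Σ_{i=1}^{221} X_i, where X_i = 1_{π(i) > i}.
For each fixed i, π(i) is uniform over {1, …, 221} (marginal of a uniform permutation), so P[π(i) > i] = (n − i)/n. Summing: Σ_{i=1}^{221} (n − i)/n = (0 + 1 + … + 220)/221 = 221(221 − 1)/(2·221) = (221 − 1)/2.
Hence E[X] = Σ_{i=1}^{221} (221 − i)/221 = 110 ≈ 110.000.

E[X] = 110 = 110.000.


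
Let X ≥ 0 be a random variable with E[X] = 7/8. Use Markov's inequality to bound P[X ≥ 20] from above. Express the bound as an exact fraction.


μ = E[X] = 7/8, a = 20.
Markov: P[X ≥ 20] ≤ μ/a = (7/8)/20 = 7/160.
Numerically: ≈ 0.043750.
(Since a = 20 > μ = 0.875000, the bound 7/160 is < 1 and informative.)

P[X ≥ 20] ≤ 7/160 ≈ 0.043750.


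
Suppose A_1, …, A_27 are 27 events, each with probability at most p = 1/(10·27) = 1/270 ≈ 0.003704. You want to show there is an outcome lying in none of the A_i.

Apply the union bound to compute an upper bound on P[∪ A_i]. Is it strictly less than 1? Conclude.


Union bound: P[∪_{i=1}^{27} A_i] ≤ Σ_i P[A_i] ≤ 27·p = 27·(1/270) = 1/10.
Numerically: 1/10 ≈ 0.100000.
Is 1/10 < 1? YES.
Since P[∪ A_i] ≤ 1/10 < 1, the complement has P[∩ A_i^c] ≥ 1 − 1/10 = 9/10 > 0, so some outcome avoids every A_i.

27·p = 1/10 ≈ 0.100000; existence CERTIFIED by the union bound.


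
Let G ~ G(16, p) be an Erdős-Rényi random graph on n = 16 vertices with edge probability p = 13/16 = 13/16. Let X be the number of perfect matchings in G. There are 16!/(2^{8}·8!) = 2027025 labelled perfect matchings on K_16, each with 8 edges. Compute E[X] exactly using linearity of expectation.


K_16 has 16!/(2^{8}·8!) = 2027025 labelled perfect matchings.
For each such perfect matching H, let X_H = 1 if all 8 edges of H are present in G. Then P[X_H = 1] = p^{8} = (13/16)^{8} = 815730721/4294967296.
Summing the indicators: E[X] = Σ_H E[X_H] = 2027025 · p^{8} = 2027025 · 815730721/4294967296 = 1653506564735025/4294967296.
Numerically: E[X] ≈ 3.85e+05.

E[X] = 2027025 · (13/16)^{8} = 1653506564735025/4294967296 ≈ 3.85e+05.


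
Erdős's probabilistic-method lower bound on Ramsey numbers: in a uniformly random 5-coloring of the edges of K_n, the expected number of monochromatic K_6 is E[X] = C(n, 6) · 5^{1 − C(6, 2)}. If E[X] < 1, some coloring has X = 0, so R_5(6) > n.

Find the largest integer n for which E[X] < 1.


We need C(n, 6) · 5^{1 − 15} < 1, i.e. C(n, 6) < 5^{15 − 1} = 6103515625.
Check values of n near the boundary:
  n = 125: C(125, 6) = 4690625500; 4690625500 < 6103515625? YES
  n = 126: C(126, 6) = 4925156775; 4925156775 < 6103515625? YES
  n = 127: C(127, 6) = 5169379425; 5169379425 < 6103515625? YES
  n = 128: C(128, 6) = 5423611200; 5423611200 < 6103515625? YES
  n = 129: C(129, 6) = 5688177600; 5688177600 < 6103515625? YES
  n = 130: C(130, 6) = 5963412000; 5963412000 < 6103515625? YES
  n = 131: C(131, 6) = 6249655776; 6249655776 < 6103515625? NO
The largest n with C(n, 6) < 6103515625 is n = 130 (where E[X] = 47707296/48828125 ≈ 0.9770). Hence R_5(6) > 130, i.e. R_5(6) ≥ 131.

Largest n = 130; hence R_5(6) > 130.


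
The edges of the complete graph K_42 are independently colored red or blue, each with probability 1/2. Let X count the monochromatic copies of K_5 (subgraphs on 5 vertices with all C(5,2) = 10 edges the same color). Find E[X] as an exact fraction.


Let X = Σ_S X_S over the C(42, 5) = 850668 subsets S of size 5, where X_S = 1 if the K_5 on S is monochromatic.
For a fixed S, the K_5 on S has C(5, 2) = 10 edges. P[all 10 edges red] = (1/2)^10, and likewise for blue, so P[monochromatic] = 2·(1/2)^10 = 2^{1 − 10} = 1/512.
By linearity: E[X] = C(42, 5) · 2^{1 − 10} = 850668 · 1/512 = 212667/128.
Numerically: E[X] ≈ 1661.4609.

E[X] = C(42,5)·2^(1−C(5,2)) = 212667/128 ≈ 1661.4609.


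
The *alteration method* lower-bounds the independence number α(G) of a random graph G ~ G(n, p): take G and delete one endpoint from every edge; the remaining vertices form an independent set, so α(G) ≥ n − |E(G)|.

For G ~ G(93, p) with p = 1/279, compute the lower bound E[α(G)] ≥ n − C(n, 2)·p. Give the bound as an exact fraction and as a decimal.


E[|E(G)|] = C(93, 2)·p = 4278 · (1/279) = 46/3.
E[α(G)] ≥ n − E[|E(G)|] = 93 − 46/3 = 233/3.
Numerically: ≈ 77.666667.
(This is only a lower bound; the true E[α(G)] may be larger.)

E[α(G)] ≥ 233/3 ≈ 77.666667.


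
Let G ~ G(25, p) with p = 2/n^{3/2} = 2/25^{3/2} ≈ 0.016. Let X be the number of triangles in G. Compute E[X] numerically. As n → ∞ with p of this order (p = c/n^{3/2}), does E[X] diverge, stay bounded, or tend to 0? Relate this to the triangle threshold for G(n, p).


Number of potential triangles: C(25, 3) = 2300.
Each occurs with probability p³ ≈ (0.016)³ ≈ 4.0960000e-06.
By linearity: E[X] = C(25, 3)·p³ ≈ 2300 · 4.0960000e-06 ≈ 0.00942.
Since α = 3/2 > 1, p = c/n^{3/2} = o(1/n) is below the triangle threshold p ~ 1/n. Asymptotically E[X] ~ (c³/6)·n^{3(1−α)} = (2³/6)·n^{-1.5} → 0, so by Markov's inequality G has no triangles w.h.p.

E[X] ≈ 0.00942; in regime p = Θ(1/n^{3/2}) E[X] tends to 0 (below the triangle threshold p ~ 1/n).


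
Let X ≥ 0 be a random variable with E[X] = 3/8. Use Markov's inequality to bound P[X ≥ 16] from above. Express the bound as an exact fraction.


μ = E[X] = 3/8, a = 16.
Markov: P[X ≥ 16] ≤ μ/a = (3/8)/16 = 3/128.
Numerically: ≈ 0.0234.
(Since a = 16 > μ = 0.3750, the bound 3/128 is < 1 and informative.)

P[X ≥ 16] ≤ 3/128 ≈ 0.0234.


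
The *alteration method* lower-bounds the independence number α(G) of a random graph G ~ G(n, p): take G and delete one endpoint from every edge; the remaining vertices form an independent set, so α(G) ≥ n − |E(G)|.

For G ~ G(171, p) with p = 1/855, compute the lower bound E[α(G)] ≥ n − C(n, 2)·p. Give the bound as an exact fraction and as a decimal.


E[|E(G)|] = C(171, 2)·p = 14535 · (1/855) = 17.
E[α(G)] ≥ n − E[|E(G)|] = 171 − 17 = 154.
Numerically: ≈ 154.00000.
(This is only a lower bound; the true E[α(G)] may be larger.)

E[α(G)] ≥ 154 ≈ 154.00000.


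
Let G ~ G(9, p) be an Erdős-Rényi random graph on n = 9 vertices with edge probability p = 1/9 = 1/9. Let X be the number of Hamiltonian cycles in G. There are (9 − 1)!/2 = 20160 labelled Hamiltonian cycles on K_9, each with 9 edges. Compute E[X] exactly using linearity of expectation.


K_9 has (9 − 1)!/2 = 20160 labelled Hamiltonian cycles.
For each such Hamiltonian cycle H, let X_H = 1 if all 9 edges of H are present in G. Then P[X_H = 1] = p^{9} = (1/9)^{9} = 1/387420489.
By linearity of expectation: E[X] = Σ_H E[X_H] = 20160 · p^{9} = 20160 · 1/387420489 = 2240/43046721.
Numerically: E[X] ≈ 5.20365e-05.

E[X] = 20160 · (1/9)^{9} = 2240/43046721 ≈ 5.20365e-05.


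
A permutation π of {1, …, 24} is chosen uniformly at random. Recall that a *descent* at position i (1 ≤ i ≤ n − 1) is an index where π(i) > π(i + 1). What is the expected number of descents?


Write X = Σ X_I over i = 1, …, 23, with X_I the indicator of one descent.
There are 23 indicators.
For each fixed i, the pair (π(i), π(i+1)) is a uniformly random ordered pair of distinct values from {1, …, 24}; by symmetry P[π(i) > π(i+1)] = 1/2.
By linearity: E[X] = 23 · (1/2) = (24 − 1) · (1/2) = 23/2 ≈ 11.50000.

E[X] = 23/2 = 11.50000.


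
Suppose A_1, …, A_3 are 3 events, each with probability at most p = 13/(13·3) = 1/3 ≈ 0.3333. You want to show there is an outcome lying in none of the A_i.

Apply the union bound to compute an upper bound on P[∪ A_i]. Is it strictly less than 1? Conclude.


Union bound: P[∪_{i=1}^{3} A_i] ≤ Σ_i P[A_i] ≤ 3·p = 3·(1/3) = 1.
Numerically: 1 ≈ 1.0000.
Is 1 < 1? NO.
Since the bound 1 is ≥ 1, the union bound is uninformative here; it does NOT by itself certify existence.

3·p = 1 ≈ 1.0000; existence NOT certified by the union bound.


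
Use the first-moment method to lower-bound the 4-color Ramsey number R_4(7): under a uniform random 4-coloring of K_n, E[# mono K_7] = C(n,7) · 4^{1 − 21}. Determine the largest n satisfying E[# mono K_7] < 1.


We need C(n, 7) · 4^{1 − 21} < 1, i.e. C(n, 7) < 4^{21 − 1} = 1099511627776.
Check values of n near the boundary:
  n = 175: C(175, 7) = 883208107275; 883208107275 < 1099511627776? YES
  n = 176: C(176, 7) = 919790691600; 919790691600 < 1099511627776? YES
  n = 177: C(177, 7) = 957664425960; 957664425960 < 1099511627776? YES
  n = 178: C(178, 7) = 996867063280; 996867063280 < 1099511627776? YES
  n = 179: C(179, 7) = 1037437234460; 1037437234460 < 1099511627776? YES
  n = 180: C(180, 7) = 1079414463600; 1079414463600 < 1099511627776? YES
  n = 181: C(181, 7) = 1122839183400; 1122839183400 < 1099511627776? NO
  n = 182: C(182, 7) = 1167752750736; 1167752750736 < 1099511627776? NO
  n = 183: C(183, 7) = 1214197462413; 1214197462413 < 1099511627776? NO
The largest n with C(n, 7) < 1099511627776 is n = 180 (where E[X] = 67463403975/68719476736 ≈ 0.98172). Hence R_4(7) > 180, i.e. R_4(7) ≥ 181.

Largest n = 180; hence R_4(7) > 180.


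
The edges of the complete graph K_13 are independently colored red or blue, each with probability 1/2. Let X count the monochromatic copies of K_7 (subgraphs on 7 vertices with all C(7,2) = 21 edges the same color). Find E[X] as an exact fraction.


Let X = Σ_S X_S over the C(13, 7) = 1716 subsets S of size 7, where X_S = 1 if the K_7 on S is monochromatic.
For a fixed S, the K_7 on S has C(7, 2) = 21 edges. P[all 21 edges red] = (1/2)^21, and likewise for blue, so P[monochromatic] = 2·(1/2)^21 = 2^{1 − 21} = 1/1048576.
By linearity of expectation: E[X] = C(13, 7) · 2^{1 − 21} = 1716 · 1/1048576 = 429/262144.
Numerically: E[X] ≈ 0.002.

E[X] = C(13,7)·2^(1−C(7,2)) = 429/262144 ≈ 0.002.


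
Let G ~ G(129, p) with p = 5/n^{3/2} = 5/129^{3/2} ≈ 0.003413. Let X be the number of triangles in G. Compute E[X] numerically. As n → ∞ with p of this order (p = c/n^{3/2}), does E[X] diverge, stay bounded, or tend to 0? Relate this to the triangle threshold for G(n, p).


Number of potential triangles: C(129, 3) = 349504.
Each occurs with probability p³ ≈ (0.003413)³ ≈ 3.974260e-08.
By linearity: E[X] = C(129, 3)·p³ ≈ 349504 · 3.974260e-08 ≈ 0.0139.
Since α = 3/2 > 1, p = c/n^{3/2} = o(1/n) is below the triangle threshold p ~ 1/n. Asymptotically E[X] ~ (c³/6)·n^{3(1−α)} = (5³/6)·n^{-1.5} → 0, so by Markov's inequality G has no triangles w.h.p.

E[X] ≈ 0.0139; in regime p = Θ(1/n^{3/2}) E[X] tends to 0 (below the triangle threshold p ~ 1/n).


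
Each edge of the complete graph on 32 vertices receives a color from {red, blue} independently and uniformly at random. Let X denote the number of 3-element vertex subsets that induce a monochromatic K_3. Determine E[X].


Let X = Σ_S X_S over the C(32, 3) = 4960 subsets S of size 3, where X_S = 1 if the K_3 on S is monochromatic.
For a fixed S, the K_3 on S has C(3, 2) = 3 edges. P[all 3 edges red] = (1/2)^3, and likewise for blue, so P[monochromatic] = 2·(1/2)^3 = 2^{1 − 3} = 1/4.
By linearity of expectation: E[X] = C(32, 3) · 2^{1 − 3} = 4960 · 1/4 = 1240.
Numerically: E[X] ≈ 1240.000000.

E[X] = C(32,3)·2^(1−C(3,2)) = 1240 ≈ 1240.000000.


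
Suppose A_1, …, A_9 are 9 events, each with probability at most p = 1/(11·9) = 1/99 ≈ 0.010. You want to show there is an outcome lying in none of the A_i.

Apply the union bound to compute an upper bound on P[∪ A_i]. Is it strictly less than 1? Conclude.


Union bound: P[∪_{i=1}^{9} A_i] ≤ Σ_i P[A_i] ≤ 9·p = 9·(1/99) = 1/11.
Numerically: 1/11 ≈ 0.091.
Is 1/11 < 1? YES.
Since P[∪ A_i] ≤ 1/11 < 1, the complement has P[∩ A_i^c] ≥ 1 − 1/11 = 10/11 > 0, so some outcome avoids every A_i.

9·p = 1/11 ≈ 0.091; existence CERTIFIED by the union bound.


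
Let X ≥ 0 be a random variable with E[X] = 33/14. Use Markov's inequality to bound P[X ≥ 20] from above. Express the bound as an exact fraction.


μ = E[X] = 33/14, a = 20.
Markov: P[X ≥ 20] ≤ μ/a = (33/14)/20 = 33/280.
Numerically: ≈ 0.11786.
(Since a = 20 > μ = 2.35714, the bound 33/280 is < 1 and informative.)

P[X ≥ 20] ≤ 33/280 ≈ 0.11786.


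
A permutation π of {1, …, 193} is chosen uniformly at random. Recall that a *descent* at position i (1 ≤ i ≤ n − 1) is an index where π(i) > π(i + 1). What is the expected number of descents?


Write X = Σ X_I over i = 1, …, 192, with X_I the indicator of one descent.
There are 192 indicators.
For each fixed i, the pair (π(i), π(i+1)) is a uniformly random ordered pair of distinct values from {1, …, 193}; by symmetry P[π(i) > π(i+1)] = 1/2.
By linearity: E[X] = 192 · (1/2) = (193 − 1) · (1/2) = 96 ≈ 96.0000.

E[X] = 96 = 96.0000.


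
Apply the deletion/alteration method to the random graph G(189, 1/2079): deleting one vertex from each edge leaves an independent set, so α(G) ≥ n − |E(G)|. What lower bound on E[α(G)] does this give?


E[|E(G)|] = C(189, 2)·p = 17766 · (1/2079) = 94/11.
E[α(G)] ≥ n − E[|E(G)|] = 189 − 94/11 = 1985/11.
Numerically: ≈ 180.455.
(This is only a lower bound; the true E[α(G)] may be larger.)

E[α(G)] ≥ 1985/11 ≈ 180.455.


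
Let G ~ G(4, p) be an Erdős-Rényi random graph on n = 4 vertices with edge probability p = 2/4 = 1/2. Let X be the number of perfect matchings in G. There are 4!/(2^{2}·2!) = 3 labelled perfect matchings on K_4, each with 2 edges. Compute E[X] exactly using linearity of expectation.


K_4 has 4!/(2^{2}·2!) = 3 labelled perfect matchings.
For each such perfect matching H, let X_H = 1 if all 2 edges of H are present in G. Then P[X_H = 1] = p^{2} = (1/2)^{2} = 1/4.
Summing the indicators: E[X] = Σ_H E[X_H] = 3 · p^{2} = 3 · 1/4 = 3/4.
Numerically: E[X] ≈ 0.75.

E[X] = 3 · (1/2)^{2} = 3/4 ≈ 0.75.


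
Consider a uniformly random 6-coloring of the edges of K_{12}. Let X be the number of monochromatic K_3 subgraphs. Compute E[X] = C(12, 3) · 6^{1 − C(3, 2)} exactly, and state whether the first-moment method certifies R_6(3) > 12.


E[X] = C(12, 3) · 6^{1 − 3} = 220 · 6^{−2} = 220/36.
As a reduced fraction: E[X] = 55/9 ≈ 6.111.
Is E[X] < 1? NO.
Since E[X] ≥ 1, the first-moment bound is inconclusive at n = 12; it does NOT by itself certify R_6(3) > 12.

E[X] = 55/9 ≈ 6.111; E[X] ≥ 1; first-moment method inconclusive here.


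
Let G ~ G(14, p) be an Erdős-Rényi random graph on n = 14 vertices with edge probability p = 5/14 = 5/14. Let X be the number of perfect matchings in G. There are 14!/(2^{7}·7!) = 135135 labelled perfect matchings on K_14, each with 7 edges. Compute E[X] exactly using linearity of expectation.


K_14 has 14!/(2^{7}·7!) = 135135 labelled perfect matchings.
For each such perfect matching H, let X_H = 1 if all 7 edges of H are present in G. Then P[X_H = 1] = p^{7} = (5/14)^{7} = 78125/105413504.
By linearity of expectation: E[X] = Σ_H E[X_H] = 135135 · p^{7} = 135135 · 78125/105413504 = 1508203125/15059072.
Numerically: E[X] ≈ 100.

E[X] = 135135 · (5/14)^{7} = 1508203125/15059072 ≈ 100.


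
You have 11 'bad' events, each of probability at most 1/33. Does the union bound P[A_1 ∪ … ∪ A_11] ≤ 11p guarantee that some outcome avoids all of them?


Union bound: P[∪_{i=1}^{11} A_i] ≤ Σ_i P[A_i] ≤ 11·p = 11·(1/33) = 1/3.
Numerically: 1/3 ≈ 0.3333333.
Is 1/3 < 1? YES.
Since P[∪ A_i] ≤ 1/3 < 1, the complement has P[∩ A_i^c] ≥ 1 − 1/3 = 2/3 > 0, so some outcome avoids every A_i.

11·p = 1/3 ≈ 0.3333333; existence CERTIFIED by the union bound.


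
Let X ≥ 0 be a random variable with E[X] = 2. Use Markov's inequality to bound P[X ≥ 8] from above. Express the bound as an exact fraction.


μ = E[X] = 2, a = 8.
Markov: P[X ≥ 8] ≤ μ/a = (2)/8 = 1/4.
Numerically: ≈ 0.25000.
(Since a = 8 > μ = 2.00000, the bound 1/4 is < 1 and informative.)

P[X ≥ 8] ≤ 1/4 ≈ 0.25000.


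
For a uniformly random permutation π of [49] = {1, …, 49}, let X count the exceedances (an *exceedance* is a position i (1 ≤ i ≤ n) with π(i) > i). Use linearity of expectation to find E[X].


Write X = Σ_{i=1}^{49} X_i, where X_i = 1_{π(i) > i}.
For each fixed i, π(i) is uniform over {1, …, 49} (marginal of a uniform permutation), so P[π(i) > i] = (n − i)/n. Summing: Σ_{i=1}^{49} (n − i)/n = (0 + 1 + … + 48)/49 = 49(49 − 1)/(2·49) = (49 − 1)/2.
Hence E[X] = Σ_{i=1}^{49} (49 − i)/49 = 24 ≈ 24.00000.

E[X] = 24 = 24.00000.


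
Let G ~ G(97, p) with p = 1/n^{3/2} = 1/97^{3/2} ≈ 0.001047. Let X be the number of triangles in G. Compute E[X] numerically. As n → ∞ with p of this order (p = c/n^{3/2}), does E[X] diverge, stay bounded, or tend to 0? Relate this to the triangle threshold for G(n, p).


Number of potential triangles: C(97, 3) = 147440.
Each occurs with probability p³ ≈ (0.001047)³ ≈ 1.146904e-09.
By linearity: E[X] = C(97, 3)·p³ ≈ 147440 · 1.146904e-09 ≈ 0.0002.
Since α = 3/2 > 1, p = c/n^{3/2} = o(1/n) is below the triangle threshold p ~ 1/n. Asymptotically E[X] ~ (c³/6)·n^{3(1−α)} = (1³/6)·n^{-1.5} → 0, so by Markov's inequality G has no triangles w.h.p.

E[X] ≈ 0.0002; in regime p = Θ(1/n^{3/2}) E[X] tends to 0 (below the triangle threshold p ~ 1/n).


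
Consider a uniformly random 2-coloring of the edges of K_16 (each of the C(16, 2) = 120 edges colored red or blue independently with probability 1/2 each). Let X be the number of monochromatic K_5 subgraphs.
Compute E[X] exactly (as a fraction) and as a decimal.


Let X = Σ_S X_S over the C(16, 5) = 4368 subsets S of size 5, where X_S = 1 if the K_5 on S is monochromatic.
For a fixed S, the K_5 on S has C(5, 2) = 10 edges. P[all 10 edges red] = (1/2)^10, and likewise for blue, so P[monochromatic] = 2·(1/2)^10 = 2^{1 − 10} = 1/512.
By linearity of expectation: E[X] = C(16, 5) · 2^{1 − 10} = 4368 · 1/512 = 273/32.
Numerically: E[X] ≈ 8.531250.

E[X] = C(16,5)·2^(1−C(5,2)) = 273/32 ≈ 8.531250.
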